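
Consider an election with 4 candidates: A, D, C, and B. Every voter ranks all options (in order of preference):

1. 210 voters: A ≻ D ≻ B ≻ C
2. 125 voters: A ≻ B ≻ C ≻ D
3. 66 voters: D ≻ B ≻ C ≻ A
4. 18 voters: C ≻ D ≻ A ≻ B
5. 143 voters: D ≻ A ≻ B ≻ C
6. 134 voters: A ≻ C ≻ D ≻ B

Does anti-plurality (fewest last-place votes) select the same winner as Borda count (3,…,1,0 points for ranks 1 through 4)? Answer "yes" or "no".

Anti-plurality — last-place votes: A 66, D 125, C 353, B 152. Winner: A.
Borda — scores: A 1711, D 1217, C 513, B 735. Winner: A.
The two methods agree.

yes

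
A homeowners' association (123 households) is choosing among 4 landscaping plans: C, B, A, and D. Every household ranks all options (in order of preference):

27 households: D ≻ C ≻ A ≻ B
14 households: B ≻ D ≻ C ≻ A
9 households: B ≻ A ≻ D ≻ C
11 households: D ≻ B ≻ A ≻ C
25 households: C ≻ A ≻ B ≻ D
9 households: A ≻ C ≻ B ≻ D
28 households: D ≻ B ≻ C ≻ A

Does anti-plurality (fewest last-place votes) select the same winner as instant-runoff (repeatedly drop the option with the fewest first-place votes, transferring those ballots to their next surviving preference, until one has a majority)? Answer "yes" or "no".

no

Anti-plurality — last-place votes: C 20, B 27, A 42, D 34. Winner: C.
Instant-runoff — R1 C 25, B 23, A 9, D 66 (D winner). Winner: D.
The two methods disagree.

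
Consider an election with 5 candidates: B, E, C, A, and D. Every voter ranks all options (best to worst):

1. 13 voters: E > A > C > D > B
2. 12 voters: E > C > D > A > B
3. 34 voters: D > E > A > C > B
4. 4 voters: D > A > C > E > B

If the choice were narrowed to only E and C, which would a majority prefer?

E

Voters preferring E to C: 59; preferring C to E: 4.
E wins the head-to-head.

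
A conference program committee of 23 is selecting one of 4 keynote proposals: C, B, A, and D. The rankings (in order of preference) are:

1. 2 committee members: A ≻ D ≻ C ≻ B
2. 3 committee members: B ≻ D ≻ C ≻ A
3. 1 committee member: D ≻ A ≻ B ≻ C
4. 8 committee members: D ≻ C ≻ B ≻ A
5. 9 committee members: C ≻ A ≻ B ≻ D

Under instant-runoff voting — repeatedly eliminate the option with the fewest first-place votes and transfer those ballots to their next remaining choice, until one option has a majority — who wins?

D

Round 1: C 9, B 3, A 2, D 9. Eliminate A.
Round 2: C 9, B 3, D 11. Eliminate B.
Round 3: C 9, D 14. D has a majority.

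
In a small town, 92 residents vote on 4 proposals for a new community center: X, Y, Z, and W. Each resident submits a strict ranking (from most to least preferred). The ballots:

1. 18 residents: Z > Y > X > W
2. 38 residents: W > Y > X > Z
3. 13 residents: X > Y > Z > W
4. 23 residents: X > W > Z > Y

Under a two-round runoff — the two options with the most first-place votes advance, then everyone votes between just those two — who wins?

Round 1 first-place votes: X 36, Y 0, Z 18, W 38.
W and X advance.
Runoff: W is preferred to X by 38 voters; X by 54.
X wins the runoff.

X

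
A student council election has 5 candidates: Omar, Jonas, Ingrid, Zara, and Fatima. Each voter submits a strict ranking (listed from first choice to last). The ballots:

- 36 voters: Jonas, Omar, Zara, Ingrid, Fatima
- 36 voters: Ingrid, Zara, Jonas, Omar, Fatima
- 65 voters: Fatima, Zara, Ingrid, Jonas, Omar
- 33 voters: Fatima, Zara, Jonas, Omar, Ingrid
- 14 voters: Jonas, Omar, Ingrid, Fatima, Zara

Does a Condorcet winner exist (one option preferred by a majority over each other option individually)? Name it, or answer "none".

Fatima vs Omar: 98–86 for Fatima.
Fatima vs Jonas: 98–86 for Fatima.
Fatima vs Ingrid: 98–86 for Fatima.
Fatima vs Zara: 112–72 for Fatima.
Fatima beats every other option head-to-head.

Fatima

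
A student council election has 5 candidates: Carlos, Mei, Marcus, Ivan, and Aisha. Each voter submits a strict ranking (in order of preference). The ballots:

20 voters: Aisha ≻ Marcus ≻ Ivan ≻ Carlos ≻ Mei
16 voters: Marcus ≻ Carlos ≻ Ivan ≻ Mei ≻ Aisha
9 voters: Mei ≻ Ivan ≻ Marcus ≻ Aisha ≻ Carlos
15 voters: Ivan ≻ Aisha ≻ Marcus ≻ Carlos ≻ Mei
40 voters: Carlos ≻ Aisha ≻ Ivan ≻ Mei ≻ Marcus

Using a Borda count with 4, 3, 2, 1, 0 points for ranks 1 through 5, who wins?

Aisha

Carlos: 20·1 + 16·3 + 9·0 + 15·1 + 40·4 = 243
Mei: 20·0 + 16·1 + 9·4 + 15·0 + 40·1 = 92
Marcus: 20·3 + 16·4 + 9·2 + 15·2 + 40·0 = 172
Ivan: 20·2 + 16·2 + 9·3 + 15·4 + 40·2 = 239
Aisha: 20·4 + 16·0 + 9·1 + 15·3 + 40·3 = 254
Aisha has the highest Borda score (254).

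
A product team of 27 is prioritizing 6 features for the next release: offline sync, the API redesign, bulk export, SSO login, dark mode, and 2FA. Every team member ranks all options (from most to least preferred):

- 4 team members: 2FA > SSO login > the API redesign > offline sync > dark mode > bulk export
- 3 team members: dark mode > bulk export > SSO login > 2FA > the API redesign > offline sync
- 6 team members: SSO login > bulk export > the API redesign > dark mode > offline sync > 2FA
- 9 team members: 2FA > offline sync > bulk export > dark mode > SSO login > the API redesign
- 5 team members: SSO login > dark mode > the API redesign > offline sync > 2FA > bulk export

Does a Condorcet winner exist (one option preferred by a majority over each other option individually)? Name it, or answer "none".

SSO login

SSO login vs offline sync: 18–9 for SSO login.
SSO login vs the API redesign: 27–0 for SSO login.
SSO login vs bulk export: 15–12 for SSO login.
SSO login vs dark mode: 15–12 for SSO login.
SSO login vs 2FA: 14–13 for SSO login.
SSO login beats every other option head-to-head.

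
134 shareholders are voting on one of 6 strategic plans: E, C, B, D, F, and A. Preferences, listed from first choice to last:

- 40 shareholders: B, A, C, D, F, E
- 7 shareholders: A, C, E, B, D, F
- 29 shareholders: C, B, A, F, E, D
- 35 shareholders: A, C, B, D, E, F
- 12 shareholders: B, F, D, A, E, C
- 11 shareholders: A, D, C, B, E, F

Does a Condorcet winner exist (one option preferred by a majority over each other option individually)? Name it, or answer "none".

Checking pairwise contests:
C beats E 122–12.
A beats C 105–29.
C beats B 82–52.
C beats D 111–23.
C beats F 122–12.
B beats A 81–53.
Every option loses at least one head-to-head, so there is no Condorcet winner.

none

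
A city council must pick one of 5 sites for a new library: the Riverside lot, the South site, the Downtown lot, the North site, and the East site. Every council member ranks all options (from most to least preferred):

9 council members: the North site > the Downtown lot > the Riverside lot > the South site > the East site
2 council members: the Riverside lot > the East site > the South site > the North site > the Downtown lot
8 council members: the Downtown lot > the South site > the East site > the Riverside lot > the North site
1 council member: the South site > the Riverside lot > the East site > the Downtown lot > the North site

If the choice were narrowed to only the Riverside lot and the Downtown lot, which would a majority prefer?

the Downtown lot

Voters preferring the Riverside lot to the Downtown lot: 3; preferring the Downtown lot to the Riverside lot: 17.
the Downtown lot wins the head-to-head.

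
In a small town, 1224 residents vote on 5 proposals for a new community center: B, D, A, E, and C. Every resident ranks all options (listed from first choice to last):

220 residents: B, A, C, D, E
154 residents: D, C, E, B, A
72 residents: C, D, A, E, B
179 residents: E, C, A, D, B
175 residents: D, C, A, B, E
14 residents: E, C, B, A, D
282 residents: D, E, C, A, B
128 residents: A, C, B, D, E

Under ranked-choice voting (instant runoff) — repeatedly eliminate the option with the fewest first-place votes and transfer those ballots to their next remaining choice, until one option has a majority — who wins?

D

Round 1: B 220, D 611, A 128, E 193, C 72. Eliminate C.
Round 2: B 220, D 683, A 128, E 193. D has a majority.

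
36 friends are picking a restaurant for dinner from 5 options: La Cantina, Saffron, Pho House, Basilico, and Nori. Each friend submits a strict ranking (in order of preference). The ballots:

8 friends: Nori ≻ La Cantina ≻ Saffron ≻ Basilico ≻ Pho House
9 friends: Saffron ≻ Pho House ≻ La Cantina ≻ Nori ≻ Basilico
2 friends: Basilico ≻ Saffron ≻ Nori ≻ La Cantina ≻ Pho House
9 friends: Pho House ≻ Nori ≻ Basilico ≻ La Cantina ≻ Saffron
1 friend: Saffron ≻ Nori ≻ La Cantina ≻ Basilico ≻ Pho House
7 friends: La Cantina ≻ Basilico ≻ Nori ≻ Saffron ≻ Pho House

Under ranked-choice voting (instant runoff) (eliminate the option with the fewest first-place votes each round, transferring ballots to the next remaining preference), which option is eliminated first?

Basilico

Round 1: La Cantina 7, Saffron 10, Pho House 9, Basilico 2, Nori 8. Eliminate Basilico.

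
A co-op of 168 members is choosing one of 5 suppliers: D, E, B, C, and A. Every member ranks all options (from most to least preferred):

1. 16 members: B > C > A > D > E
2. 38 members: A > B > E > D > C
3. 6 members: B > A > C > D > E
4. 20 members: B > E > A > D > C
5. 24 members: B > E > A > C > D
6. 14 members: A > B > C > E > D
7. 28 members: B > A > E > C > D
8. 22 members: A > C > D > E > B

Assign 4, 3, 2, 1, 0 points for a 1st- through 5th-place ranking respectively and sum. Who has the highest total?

B

D: 16·1 + 38·1 + 6·1 + 20·1 + 24·0 + 14·0 + 28·0 + 22·2 = 124
E: 16·0 + 38·2 + 6·0 + 20·3 + 24·3 + 14·1 + 28·2 + 22·1 = 300
B: 16·4 + 38·3 + 6·4 + 20·4 + 24·4 + 14·3 + 28·4 + 22·0 = 532
C: 16·3 + 38·0 + 6·2 + 20·0 + 24·1 + 14·2 + 28·1 + 22·3 = 206
A: 16·2 + 38·4 + 6·3 + 20·2 + 24·2 + 14·4 + 28·3 + 22·4 = 518
B has the highest Borda score (532).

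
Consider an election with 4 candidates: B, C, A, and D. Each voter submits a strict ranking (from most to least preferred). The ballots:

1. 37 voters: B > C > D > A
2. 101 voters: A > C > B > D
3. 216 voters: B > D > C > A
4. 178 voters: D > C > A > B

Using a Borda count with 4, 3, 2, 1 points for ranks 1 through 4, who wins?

D

B: 37·4 + 101·2 + 216·4 + 178·1 = 1392
C: 37·3 + 101·3 + 216·2 + 178·3 = 1380
A: 37·1 + 101·4 + 216·1 + 178·2 = 1013
D: 37·2 + 101·1 + 216·3 + 178·4 = 1535
D has the highest Borda score (1535).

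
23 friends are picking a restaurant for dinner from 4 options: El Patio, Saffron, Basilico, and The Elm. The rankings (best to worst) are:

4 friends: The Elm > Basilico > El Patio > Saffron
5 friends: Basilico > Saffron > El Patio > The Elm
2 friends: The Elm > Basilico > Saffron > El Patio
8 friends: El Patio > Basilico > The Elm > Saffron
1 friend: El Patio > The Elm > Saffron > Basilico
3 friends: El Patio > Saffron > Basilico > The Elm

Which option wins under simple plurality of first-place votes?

El Patio

First-place votes: El Patio 12, Saffron 0, Basilico 5, The Elm 6.
El Patio has the most first-place votes.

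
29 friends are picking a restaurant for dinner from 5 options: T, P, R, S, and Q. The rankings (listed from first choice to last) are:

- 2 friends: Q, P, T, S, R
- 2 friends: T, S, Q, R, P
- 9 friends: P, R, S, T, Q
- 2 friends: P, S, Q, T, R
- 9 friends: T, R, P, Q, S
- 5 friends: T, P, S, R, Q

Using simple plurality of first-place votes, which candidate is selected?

First-place votes: T 16, P 11, R 0, S 0, Q 2.
T has the most first-place votes.

T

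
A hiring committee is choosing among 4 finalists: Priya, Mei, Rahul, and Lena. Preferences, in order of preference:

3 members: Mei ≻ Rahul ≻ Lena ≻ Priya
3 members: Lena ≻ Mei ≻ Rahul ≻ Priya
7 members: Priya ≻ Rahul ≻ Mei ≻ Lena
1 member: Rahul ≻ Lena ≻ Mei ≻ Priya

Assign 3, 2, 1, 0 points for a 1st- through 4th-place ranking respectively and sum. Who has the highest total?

Rahul

Priya: 3·0 + 3·0 + 7·3 + 1·0 = 21
Mei: 3·3 + 3·2 + 7·1 + 1·1 = 23
Rahul: 3·2 + 3·1 + 7·2 + 1·3 = 26
Lena: 3·1 + 3·3 + 7·0 + 1·2 = 14
Rahul has the highest Borda score (26).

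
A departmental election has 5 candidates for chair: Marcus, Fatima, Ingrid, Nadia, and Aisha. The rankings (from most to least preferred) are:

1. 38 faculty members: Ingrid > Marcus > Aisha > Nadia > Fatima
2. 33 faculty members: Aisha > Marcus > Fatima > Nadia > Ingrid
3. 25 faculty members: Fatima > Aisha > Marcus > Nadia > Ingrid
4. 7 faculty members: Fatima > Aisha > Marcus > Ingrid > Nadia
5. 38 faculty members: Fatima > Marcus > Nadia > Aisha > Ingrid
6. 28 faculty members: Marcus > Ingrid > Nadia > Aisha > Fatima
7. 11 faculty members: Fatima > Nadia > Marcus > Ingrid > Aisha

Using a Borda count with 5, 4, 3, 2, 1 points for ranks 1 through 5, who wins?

Marcus

Marcus: 38·4 + 33·4 + 25·3 + 7·3 + 38·4 + 28·5 + 11·3 = 705
Fatima: 38·1 + 33·3 + 25·5 + 7·5 + 38·5 + 28·1 + 11·5 = 570
Ingrid: 38·5 + 33·1 + 25·1 + 7·2 + 38·1 + 28·4 + 11·2 = 434
Nadia: 38·2 + 33·2 + 25·2 + 7·1 + 38·3 + 28·3 + 11·4 = 441
Aisha: 38·3 + 33·5 + 25·4 + 7·4 + 38·2 + 28·2 + 11·1 = 550
Marcus has the highest Borda score (705).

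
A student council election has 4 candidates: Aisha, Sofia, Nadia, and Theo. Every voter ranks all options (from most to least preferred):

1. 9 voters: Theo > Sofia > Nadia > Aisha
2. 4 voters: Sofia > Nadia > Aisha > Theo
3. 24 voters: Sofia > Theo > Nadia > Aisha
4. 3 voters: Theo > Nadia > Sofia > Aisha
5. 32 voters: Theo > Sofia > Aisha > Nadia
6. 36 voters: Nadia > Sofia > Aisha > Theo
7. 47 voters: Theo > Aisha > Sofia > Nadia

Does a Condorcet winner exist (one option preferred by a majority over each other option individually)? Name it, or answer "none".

Theo vs Aisha: 115–40 for Theo.
Theo vs Sofia: 91–64 for Theo.
Theo vs Nadia: 115–40 for Theo.
Theo beats every other option head-to-head.

Theo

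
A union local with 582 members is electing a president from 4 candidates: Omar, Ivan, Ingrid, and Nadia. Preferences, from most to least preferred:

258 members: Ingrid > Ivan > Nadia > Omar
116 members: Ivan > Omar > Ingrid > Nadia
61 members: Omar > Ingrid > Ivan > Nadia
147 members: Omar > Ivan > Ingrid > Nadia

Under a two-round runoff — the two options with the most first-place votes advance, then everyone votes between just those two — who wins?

Round 1 first-place votes: Omar 208, Ivan 116, Ingrid 258, Nadia 0.
Ingrid and Omar advance.
Runoff: Ingrid is preferred to Omar by 258 voters; Omar by 324.
Omar wins the runoff.

Omar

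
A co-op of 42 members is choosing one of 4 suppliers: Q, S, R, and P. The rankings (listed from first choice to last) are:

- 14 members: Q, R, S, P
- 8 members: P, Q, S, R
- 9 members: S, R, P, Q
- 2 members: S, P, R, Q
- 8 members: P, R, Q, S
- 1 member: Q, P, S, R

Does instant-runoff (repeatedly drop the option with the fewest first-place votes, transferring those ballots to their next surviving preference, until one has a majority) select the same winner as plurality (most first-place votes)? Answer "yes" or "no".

yes

Instant-runoff — R1 Q 15, S 11, R 0, P 16 (R out); R2 Q 15, S 11, P 16 (S out); R3 Q 15, P 27 (P winner). Winner: P.
Plurality — first-place votes: Q 15, S 11, R 0, P 16. Winner: P.
The two methods agree.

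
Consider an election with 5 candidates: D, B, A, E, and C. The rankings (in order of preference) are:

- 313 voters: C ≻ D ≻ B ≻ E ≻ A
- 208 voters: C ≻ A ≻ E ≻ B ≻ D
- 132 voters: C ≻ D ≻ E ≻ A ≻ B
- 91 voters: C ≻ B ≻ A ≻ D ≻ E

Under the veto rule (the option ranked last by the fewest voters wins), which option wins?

C

Last-place votes: D 208, B 132, A 313, E 91, C 0.
C is ranked last by the fewest voters, so C wins.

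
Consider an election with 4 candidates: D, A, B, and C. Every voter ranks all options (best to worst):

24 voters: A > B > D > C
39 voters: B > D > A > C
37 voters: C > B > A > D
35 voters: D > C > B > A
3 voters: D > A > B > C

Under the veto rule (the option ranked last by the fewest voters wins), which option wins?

Last-place votes: D 37, A 35, B 0, C 66.
B is ranked last by the fewest voters, so B wins.

B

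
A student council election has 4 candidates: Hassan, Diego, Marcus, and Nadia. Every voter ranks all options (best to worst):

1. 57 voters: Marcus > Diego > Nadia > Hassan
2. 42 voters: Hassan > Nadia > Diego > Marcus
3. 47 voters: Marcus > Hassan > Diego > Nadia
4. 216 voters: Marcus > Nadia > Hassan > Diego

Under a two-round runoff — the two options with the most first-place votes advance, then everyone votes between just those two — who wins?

Marcus

Round 1 first-place votes: Hassan 42, Diego 0, Marcus 320, Nadia 0.
Marcus and Hassan advance.
Runoff: Marcus is preferred to Hassan by 320 voters; Hassan by 42.
Marcus wins the runoff.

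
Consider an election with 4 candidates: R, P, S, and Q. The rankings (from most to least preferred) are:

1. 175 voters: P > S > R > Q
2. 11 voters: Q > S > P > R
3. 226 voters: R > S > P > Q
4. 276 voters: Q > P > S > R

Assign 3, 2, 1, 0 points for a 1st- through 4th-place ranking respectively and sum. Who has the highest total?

P

R: 175·1 + 11·0 + 226·3 + 276·0 = 853
P: 175·3 + 11·1 + 226·1 + 276·2 = 1314
S: 175·2 + 11·2 + 226·2 + 276·1 = 1100
Q: 175·0 + 11·3 + 226·0 + 276·3 = 861
P has the highest Borda score (1314).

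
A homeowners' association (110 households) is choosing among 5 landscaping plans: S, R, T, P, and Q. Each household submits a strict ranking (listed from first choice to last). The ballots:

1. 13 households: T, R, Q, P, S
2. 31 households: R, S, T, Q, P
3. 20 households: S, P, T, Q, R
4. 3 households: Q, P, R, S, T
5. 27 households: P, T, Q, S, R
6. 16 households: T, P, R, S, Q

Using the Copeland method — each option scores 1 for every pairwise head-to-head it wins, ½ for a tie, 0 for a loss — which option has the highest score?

T

S: beats Q; loses to R, T, and P → score 1.
R: beats S and Q; loses to T and P → score 2.
T: beats S, R, P, and Q → score 4.
P: beats S, R, and Q; loses to T → score 3.
Q: loses to S, R, T, and P → score 0.
T has the best pairwise record.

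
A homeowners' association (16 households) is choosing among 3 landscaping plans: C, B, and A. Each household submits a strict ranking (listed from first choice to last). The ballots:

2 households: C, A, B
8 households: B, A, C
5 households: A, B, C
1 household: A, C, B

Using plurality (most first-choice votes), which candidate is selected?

First-place votes: C 2, B 8, A 6.
B has the most first-place votes.

B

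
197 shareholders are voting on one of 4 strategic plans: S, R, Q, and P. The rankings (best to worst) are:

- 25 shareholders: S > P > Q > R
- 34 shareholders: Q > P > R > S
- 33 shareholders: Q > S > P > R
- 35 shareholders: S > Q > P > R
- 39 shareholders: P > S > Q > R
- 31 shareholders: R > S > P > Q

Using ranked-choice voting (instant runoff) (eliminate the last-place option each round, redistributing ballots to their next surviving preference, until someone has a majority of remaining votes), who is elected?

S

Round 1: S 60, R 31, Q 67, P 39. Eliminate R.
Round 2: S 91, Q 67, P 39. Eliminate P.
Round 3: S 130, Q 67. S has a majority.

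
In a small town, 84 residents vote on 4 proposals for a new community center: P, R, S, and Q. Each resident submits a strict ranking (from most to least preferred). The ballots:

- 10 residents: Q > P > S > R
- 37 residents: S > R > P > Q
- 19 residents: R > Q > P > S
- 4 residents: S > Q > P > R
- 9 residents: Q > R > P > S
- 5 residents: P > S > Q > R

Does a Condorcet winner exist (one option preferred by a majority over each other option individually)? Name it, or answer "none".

none

Checking pairwise contests:
R beats P 65–19.
S beats R 56–28.
P beats S 43–41.
R beats Q 56–28.
Every option loses at least one head-to-head, so there is no Condorcet winner.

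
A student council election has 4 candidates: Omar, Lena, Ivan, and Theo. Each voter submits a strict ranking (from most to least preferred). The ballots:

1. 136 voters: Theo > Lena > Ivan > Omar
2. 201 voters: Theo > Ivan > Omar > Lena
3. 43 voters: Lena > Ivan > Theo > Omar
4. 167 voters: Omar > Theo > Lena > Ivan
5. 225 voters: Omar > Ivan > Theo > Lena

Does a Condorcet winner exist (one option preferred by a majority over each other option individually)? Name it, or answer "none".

Omar

Omar vs Lena: 593–179 for Omar.
Omar vs Ivan: 392–380 for Omar.
Omar vs Theo: 392–380 for Omar.
Omar beats every other option head-to-head.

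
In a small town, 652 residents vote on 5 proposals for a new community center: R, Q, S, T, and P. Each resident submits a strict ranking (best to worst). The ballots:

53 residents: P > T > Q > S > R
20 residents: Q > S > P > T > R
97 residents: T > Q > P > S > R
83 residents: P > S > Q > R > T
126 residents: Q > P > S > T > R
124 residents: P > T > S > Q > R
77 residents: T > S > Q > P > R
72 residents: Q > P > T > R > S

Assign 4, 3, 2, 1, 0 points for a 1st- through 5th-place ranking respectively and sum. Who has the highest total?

R: 53·0 + 20·0 + 97·0 + 83·1 + 126·0 + 124·0 + 77·0 + 72·1 = 155
Q: 53·2 + 20·4 + 97·3 + 83·2 + 126·4 + 124·1 + 77·2 + 72·4 = 1713
S: 53·1 + 20·3 + 97·1 + 83·3 + 126·2 + 124·2 + 77·3 + 72·0 = 1190
T: 53·3 + 20·1 + 97·4 + 83·0 + 126·1 + 124·3 + 77·4 + 72·2 = 1517
P: 53·4 + 20·2 + 97·2 + 83·4 + 126·3 + 124·4 + 77·1 + 72·3 = 1945
P has the highest Borda score (1945).

P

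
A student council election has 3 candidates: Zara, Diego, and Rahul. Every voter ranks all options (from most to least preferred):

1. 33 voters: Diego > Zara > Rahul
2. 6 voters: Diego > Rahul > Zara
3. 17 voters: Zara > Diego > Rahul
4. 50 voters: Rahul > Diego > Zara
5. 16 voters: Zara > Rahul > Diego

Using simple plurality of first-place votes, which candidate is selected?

Rahul

First-place votes: Zara 33, Diego 39, Rahul 50.
Rahul has the most first-place votes.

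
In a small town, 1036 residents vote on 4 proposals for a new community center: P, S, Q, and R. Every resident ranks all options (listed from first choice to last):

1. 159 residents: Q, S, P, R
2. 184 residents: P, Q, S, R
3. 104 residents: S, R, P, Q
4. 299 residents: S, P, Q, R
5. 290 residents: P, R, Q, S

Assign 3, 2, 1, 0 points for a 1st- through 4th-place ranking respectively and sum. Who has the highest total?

P: 159·1 + 184·3 + 104·1 + 299·2 + 290·3 = 2283
S: 159·2 + 184·1 + 104·3 + 299·3 + 290·0 = 1711
Q: 159·3 + 184·2 + 104·0 + 299·1 + 290·1 = 1434
R: 159·0 + 184·0 + 104·2 + 299·0 + 290·2 = 788
P has the highest Borda score (2283).

P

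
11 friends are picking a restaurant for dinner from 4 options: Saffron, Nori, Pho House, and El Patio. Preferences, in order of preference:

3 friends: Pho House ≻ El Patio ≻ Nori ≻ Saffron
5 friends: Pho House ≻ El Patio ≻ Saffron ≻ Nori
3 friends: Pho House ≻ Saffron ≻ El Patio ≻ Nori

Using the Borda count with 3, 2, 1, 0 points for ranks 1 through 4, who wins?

Pho House

Saffron: 3·0 + 5·1 + 3·2 = 11
Nori: 3·1 + 5·0 + 3·0 = 3
Pho House: 3·3 + 5·3 + 3·3 = 33
El Patio: 3·2 + 5·2 + 3·1 = 19
Pho House has the highest Borda score (33).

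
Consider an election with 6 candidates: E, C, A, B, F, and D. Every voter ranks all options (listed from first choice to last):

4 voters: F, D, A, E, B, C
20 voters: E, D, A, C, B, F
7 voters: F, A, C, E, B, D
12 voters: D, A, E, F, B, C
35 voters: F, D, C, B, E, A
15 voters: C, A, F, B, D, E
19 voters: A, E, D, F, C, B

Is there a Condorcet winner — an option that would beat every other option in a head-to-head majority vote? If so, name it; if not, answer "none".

Checking pairwise contests:
C beats E 57–55.
A beats C 62–50.
D beats A 71–41.
E beats B 62–50.
A beats F 66–46.
F beats D 61–51.
Every option loses at least one head-to-head, so there is no Condorcet winner.

none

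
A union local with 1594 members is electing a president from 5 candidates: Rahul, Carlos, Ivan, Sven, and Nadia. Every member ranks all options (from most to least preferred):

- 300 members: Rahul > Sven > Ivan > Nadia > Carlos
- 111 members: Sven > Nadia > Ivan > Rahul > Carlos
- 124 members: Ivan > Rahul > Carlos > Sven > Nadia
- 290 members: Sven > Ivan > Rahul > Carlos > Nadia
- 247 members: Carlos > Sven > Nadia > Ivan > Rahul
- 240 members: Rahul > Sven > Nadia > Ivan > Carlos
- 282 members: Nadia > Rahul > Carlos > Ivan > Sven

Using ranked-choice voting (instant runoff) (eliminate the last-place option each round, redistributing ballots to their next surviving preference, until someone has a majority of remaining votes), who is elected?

Round 1: Rahul 540, Carlos 247, Ivan 124, Sven 401, Nadia 282. Eliminate Ivan.
Round 2: Rahul 664, Carlos 247, Sven 401, Nadia 282. Eliminate Carlos.
Round 3: Rahul 664, Sven 648, Nadia 282. Eliminate Nadia.
Round 4: Rahul 946, Sven 648. Rahul has a majority.

Rahul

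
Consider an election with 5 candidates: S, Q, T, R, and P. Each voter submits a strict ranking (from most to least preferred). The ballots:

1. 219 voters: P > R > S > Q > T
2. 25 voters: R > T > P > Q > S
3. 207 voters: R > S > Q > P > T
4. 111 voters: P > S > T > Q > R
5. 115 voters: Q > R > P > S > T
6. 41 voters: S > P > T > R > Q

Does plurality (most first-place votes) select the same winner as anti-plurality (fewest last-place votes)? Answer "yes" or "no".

Plurality — first-place votes: S 41, Q 115, T 0, R 232, P 330. Winner: P.
Anti-plurality — last-place votes: S 25, Q 41, T 541, R 111, P 0. Winner: P.
The two methods agree.

yes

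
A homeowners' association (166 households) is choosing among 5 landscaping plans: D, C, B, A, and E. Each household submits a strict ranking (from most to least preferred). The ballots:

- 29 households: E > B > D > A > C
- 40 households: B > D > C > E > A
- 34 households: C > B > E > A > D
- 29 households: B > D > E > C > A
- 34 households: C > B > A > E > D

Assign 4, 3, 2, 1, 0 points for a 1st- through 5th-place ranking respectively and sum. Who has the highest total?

B

D: 29·2 + 40·3 + 34·0 + 29·3 + 34·0 = 265
C: 29·0 + 40·2 + 34·4 + 29·1 + 34·4 = 381
B: 29·3 + 40·4 + 34·3 + 29·4 + 34·3 = 567
A: 29·1 + 40·0 + 34·1 + 29·0 + 34·2 = 131
E: 29·4 + 40·1 + 34·2 + 29·2 + 34·1 = 316
B has the highest Borda score (567).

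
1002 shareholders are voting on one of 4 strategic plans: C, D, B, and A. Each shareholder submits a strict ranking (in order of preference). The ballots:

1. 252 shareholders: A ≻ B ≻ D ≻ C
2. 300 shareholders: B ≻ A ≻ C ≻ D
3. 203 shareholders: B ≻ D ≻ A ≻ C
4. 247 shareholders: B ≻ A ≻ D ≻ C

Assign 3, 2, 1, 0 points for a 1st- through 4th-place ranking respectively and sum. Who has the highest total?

C: 252·0 + 300·1 + 203·0 + 247·0 = 300
D: 252·1 + 300·0 + 203·2 + 247·1 = 905
B: 252·2 + 300·3 + 203·3 + 247·3 = 2754
A: 252·3 + 300·2 + 203·1 + 247·2 = 2053
B has the highest Borda score (2754).

B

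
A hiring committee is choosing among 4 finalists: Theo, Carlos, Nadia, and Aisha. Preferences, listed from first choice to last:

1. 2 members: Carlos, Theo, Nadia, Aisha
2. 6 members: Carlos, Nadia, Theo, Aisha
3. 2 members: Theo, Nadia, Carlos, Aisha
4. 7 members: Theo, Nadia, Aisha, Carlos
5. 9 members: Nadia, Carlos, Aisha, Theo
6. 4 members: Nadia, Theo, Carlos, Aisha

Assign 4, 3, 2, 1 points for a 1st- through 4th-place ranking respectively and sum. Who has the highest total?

Theo: 2·3 + 6·2 + 2·4 + 7·4 + 9·1 + 4·3 = 75
Carlos: 2·4 + 6·4 + 2·2 + 7·1 + 9·3 + 4·2 = 78
Nadia: 2·2 + 6·3 + 2·3 + 7·3 + 9·4 + 4·4 = 101
Aisha: 2·1 + 6·1 + 2·1 + 7·2 + 9·2 + 4·1 = 46
Nadia has the highest Borda score (101).

Nadia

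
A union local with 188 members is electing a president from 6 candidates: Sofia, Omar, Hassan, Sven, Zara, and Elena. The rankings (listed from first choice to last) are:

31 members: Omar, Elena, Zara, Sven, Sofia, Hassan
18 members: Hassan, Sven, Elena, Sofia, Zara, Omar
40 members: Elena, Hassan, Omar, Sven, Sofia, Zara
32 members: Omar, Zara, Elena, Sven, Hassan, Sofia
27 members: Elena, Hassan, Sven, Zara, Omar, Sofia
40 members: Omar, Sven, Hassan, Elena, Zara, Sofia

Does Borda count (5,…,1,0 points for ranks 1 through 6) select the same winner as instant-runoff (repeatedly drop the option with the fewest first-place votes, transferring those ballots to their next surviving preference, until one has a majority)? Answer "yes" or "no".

Borda — scores: Sofia 107, Omar 662, Hassan 510, Sven 519, Zara 333, Elena 689. Winner: Elena.
Instant-runoff — R1 Sofia 0, Omar 103, Hassan 18, Sven 0, Zara 0, Elena 67 (Omar winner). Winner: Omar.
The two methods disagree.

no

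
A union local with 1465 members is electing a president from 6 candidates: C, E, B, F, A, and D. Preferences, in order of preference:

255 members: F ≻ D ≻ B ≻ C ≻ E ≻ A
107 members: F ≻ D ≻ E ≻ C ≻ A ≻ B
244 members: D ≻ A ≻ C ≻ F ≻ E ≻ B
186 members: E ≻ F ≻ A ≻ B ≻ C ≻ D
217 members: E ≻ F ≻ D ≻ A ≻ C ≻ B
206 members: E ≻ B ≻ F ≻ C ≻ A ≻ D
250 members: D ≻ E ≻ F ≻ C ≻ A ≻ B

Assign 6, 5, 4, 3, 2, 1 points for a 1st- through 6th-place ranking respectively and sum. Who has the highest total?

F

C: 255·3 + 107·3 + 244·4 + 186·2 + 217·2 + 206·3 + 250·3 = 4236
E: 255·2 + 107·4 + 244·2 + 186·6 + 217·6 + 206·6 + 250·5 = 6330
B: 255·4 + 107·1 + 244·1 + 186·3 + 217·1 + 206·5 + 250·1 = 3426
F: 255·6 + 107·6 + 244·3 + 186·5 + 217·5 + 206·4 + 250·4 = 6743
A: 255·1 + 107·2 + 244·5 + 186·4 + 217·3 + 206·2 + 250·2 = 3996
D: 255·5 + 107·5 + 244·6 + 186·1 + 217·4 + 206·1 + 250·6 = 6034
F has the highest Borda score (6743).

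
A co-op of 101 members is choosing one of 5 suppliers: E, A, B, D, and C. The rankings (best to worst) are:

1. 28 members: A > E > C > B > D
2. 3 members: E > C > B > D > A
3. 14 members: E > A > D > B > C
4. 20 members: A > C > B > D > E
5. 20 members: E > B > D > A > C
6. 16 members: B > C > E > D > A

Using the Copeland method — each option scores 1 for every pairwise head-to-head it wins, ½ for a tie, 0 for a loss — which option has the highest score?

E: beats A, B, D, and C → score 4.
A: beats B, D, and C; loses to E → score 3.
B: beats D; loses to E, A, and C → score 1.
D: loses to E, A, B, and C → score 0.
C: beats B and D; loses to E and A → score 2.
E has the best pairwise record.

E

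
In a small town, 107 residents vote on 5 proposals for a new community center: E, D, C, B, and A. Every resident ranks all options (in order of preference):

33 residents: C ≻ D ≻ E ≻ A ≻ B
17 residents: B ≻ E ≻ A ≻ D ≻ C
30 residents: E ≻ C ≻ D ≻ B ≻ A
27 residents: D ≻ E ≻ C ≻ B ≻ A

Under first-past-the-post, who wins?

C

First-place votes: E 30, D 27, C 33, B 17, A 0.
C has the most first-place votes.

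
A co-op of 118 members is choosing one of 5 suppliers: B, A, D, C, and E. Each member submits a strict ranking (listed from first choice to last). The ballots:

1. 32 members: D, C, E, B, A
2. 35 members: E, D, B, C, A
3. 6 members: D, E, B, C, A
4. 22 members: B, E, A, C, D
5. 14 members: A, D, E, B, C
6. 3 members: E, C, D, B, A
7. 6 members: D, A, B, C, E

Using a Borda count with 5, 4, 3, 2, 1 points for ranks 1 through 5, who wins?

D

B: 32·2 + 35·3 + 6·3 + 22·5 + 14·2 + 3·2 + 6·3 = 349
A: 32·1 + 35·1 + 6·1 + 22·3 + 14·5 + 3·1 + 6·4 = 236
D: 32·5 + 35·4 + 6·5 + 22·1 + 14·4 + 3·3 + 6·5 = 447
C: 32·4 + 35·2 + 6·2 + 22·2 + 14·1 + 3·4 + 6·2 = 292
E: 32·3 + 35·5 + 6·4 + 22·4 + 14·3 + 3·5 + 6·1 = 446
D has the highest Borda score (447).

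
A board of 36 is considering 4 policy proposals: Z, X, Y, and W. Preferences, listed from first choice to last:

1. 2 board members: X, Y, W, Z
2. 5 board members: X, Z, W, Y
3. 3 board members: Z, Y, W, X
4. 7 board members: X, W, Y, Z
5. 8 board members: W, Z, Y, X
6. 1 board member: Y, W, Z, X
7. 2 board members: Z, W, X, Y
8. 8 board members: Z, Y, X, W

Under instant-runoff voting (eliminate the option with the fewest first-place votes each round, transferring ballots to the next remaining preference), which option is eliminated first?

Y

Round 1: Z 13, X 14, Y 1, W 8. Eliminate Y.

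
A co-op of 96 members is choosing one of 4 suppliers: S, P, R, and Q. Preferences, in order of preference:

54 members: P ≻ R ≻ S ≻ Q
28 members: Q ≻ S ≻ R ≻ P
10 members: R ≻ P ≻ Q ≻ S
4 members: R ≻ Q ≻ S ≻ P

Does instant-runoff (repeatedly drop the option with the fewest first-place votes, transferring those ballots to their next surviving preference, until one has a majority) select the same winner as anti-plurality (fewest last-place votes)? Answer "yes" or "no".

no

Instant-runoff — R1 S 0, P 54, R 14, Q 28 (P winner). Winner: P.
Anti-plurality — last-place votes: S 10, P 32, R 0, Q 54. Winner: R.
The two methods disagree.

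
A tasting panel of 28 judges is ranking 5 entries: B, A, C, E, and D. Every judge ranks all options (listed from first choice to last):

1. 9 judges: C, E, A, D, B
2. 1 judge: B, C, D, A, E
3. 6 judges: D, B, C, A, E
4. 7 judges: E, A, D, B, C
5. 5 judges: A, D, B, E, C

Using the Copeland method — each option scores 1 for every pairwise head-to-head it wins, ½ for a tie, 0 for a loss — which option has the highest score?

B: beats C; loses to A, E, and D → score 1.
A: beats B and D; loses to C and E → score 2.
C: beats A and E; loses to B and D → score 2.
E: beats B, A, and D; loses to C → score 3.
D: beats B and C; loses to A and E → score 2.
E has the best pairwise record.

E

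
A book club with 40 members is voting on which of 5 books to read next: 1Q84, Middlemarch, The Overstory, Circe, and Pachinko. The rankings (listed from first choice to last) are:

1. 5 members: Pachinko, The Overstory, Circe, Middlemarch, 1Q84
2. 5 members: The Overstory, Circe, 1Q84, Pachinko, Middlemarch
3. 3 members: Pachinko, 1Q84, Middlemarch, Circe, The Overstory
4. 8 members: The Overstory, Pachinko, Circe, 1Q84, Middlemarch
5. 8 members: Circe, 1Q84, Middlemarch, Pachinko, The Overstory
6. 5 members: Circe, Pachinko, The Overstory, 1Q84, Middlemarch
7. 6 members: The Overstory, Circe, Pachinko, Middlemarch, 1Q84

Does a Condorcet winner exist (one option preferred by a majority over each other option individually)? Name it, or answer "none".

none

Checking pairwise contests:
The Overstory beats 1Q84 29–11.
1Q84 beats Middlemarch 29–11.
Pachinko beats The Overstory 21–19.
The Overstory beats Circe 24–16.
Circe beats Pachinko 24–16.
Every option loses at least one head-to-head, so there is no Condorcet winner.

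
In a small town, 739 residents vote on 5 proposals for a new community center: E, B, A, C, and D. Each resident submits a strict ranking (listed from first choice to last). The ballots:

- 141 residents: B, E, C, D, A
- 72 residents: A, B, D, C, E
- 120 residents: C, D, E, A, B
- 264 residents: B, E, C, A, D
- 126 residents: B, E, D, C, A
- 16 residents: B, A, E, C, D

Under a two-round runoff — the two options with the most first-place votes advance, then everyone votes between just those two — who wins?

Round 1 first-place votes: E 0, B 547, A 72, C 120, D 0.
B and C advance.
Runoff: B is preferred to C by 619 voters; C by 120.
B wins the runoff.

B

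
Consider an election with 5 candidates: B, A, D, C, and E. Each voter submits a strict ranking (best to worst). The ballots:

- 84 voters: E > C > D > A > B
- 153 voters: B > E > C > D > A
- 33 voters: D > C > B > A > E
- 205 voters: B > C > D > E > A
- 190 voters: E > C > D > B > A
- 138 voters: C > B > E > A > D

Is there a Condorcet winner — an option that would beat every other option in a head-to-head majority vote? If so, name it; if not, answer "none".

none

Checking pairwise contests:
C beats B 445–358.
B beats A 719–84.
B beats D 496–307.
E beats C 427–376.
B beats E 529–274.
Every option loses at least one head-to-head, so there is no Condorcet winner.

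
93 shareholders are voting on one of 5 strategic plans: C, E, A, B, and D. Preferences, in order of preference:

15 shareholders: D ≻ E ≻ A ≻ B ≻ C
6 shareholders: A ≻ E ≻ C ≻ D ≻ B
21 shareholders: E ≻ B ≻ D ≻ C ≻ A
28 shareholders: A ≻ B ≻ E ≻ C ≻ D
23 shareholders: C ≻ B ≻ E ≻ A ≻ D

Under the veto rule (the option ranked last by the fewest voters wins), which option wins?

E

Last-place votes: C 15, E 0, A 21, B 6, D 51.
E is ranked last by the fewest voters, so E wins.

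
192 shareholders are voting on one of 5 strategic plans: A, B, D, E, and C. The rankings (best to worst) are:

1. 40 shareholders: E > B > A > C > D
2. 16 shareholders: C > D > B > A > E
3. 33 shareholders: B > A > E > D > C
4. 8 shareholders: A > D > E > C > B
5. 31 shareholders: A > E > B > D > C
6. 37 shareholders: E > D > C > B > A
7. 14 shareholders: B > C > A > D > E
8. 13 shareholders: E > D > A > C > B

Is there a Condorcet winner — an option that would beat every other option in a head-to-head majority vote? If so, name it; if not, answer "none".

none

Checking pairwise contests:
B beats A 140–52.
E beats B 129–63.
A beats D 126–66.
A beats E 102–90.
A beats C 125–67.
Every option loses at least one head-to-head, so there is no Condorcet winner.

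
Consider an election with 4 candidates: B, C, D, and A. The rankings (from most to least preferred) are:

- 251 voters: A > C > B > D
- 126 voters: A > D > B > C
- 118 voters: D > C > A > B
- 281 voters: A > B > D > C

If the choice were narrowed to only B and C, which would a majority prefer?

B

Voters preferring B to C: 407; preferring C to B: 369.
B wins the head-to-head.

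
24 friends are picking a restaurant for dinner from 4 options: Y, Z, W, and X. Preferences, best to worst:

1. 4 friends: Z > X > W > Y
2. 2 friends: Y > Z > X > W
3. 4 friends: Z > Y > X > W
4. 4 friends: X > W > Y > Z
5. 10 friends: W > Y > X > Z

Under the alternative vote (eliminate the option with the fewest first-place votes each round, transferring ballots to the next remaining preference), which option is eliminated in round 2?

X

Round 1: Y 2, Z 8, W 10, X 4. Eliminate Y.
Round 2: Z 10, W 10, X 4. Eliminate X.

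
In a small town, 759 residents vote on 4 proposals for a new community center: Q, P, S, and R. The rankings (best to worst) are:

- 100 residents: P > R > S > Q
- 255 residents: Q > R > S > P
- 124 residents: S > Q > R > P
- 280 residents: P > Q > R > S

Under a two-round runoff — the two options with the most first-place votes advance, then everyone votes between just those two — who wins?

Round 1 first-place votes: Q 255, P 380, S 124, R 0.
P and Q advance.
Runoff: P is preferred to Q by 380 voters; Q by 379.
P wins the runoff.

P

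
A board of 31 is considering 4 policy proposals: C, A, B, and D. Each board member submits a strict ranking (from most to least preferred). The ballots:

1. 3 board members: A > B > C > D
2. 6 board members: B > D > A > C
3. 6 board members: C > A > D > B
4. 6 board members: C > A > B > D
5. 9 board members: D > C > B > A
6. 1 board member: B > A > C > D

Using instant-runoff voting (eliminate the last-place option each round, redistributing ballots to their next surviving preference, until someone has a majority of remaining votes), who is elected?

Round 1: C 12, A 3, B 7, D 9. Eliminate A.
Round 2: C 12, B 10, D 9. Eliminate D.
Round 3: C 21, B 10. C has a majority.

C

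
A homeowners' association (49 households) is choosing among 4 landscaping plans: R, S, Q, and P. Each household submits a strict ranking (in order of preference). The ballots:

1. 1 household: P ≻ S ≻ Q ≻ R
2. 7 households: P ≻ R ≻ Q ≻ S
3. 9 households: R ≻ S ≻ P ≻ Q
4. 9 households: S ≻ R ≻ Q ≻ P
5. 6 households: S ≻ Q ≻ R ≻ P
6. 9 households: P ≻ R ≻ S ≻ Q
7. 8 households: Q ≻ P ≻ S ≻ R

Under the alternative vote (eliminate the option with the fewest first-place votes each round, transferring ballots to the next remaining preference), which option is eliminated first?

Round 1: R 9, S 15, Q 8, P 17. Eliminate Q.

Q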